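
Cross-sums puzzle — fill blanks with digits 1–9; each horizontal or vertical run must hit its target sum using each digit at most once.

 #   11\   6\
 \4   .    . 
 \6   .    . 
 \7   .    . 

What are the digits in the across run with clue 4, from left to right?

4 in 2 cells must be {1,3}; 6 in 3 cells must be {1,2,3}.
Nothing is forced directly, so branch on R1C1, whose candidates are 1 or 3. If R1C1 = 3: that forces R1C2 = 1, R2C2 = 2, R3C2 = 3, after which R2C1 would have to be in {4} for the 6 across but in {1,2,6,7} for the 11 down — contradiction. So R1C1 = 1.
R1C2 = 4 − 1 = 3 completes the 4 across.
Nothing is forced directly, so branch on R2C1, whose candidates are 2 or 4. If R2C1 = 2: then R2C2 would have to be in {4} for the 6 across but in {1,2} for the 6 down — contradiction. So R2C1 = 4.
R2C2 = 6 − 4 = 2 completes the 6 across.
R3C1 = 11 − 5 = 6 completes the 11 down.
R3C2 = 7 − 6 = 1 completes the 7 across.

1 3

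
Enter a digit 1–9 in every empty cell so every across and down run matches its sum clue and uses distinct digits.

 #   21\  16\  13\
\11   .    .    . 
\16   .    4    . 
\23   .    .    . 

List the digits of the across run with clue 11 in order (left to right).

6 3 2

23 in 3 cells must be {6,8,9}.
R3C2 = 9: the only remaining digit allowed by both the 23 across and the 16 down.
R1C2 = 16 − 13 = 3 completes the 16 down.
No cell is forced outright now. R1C1 can only be 6 or 7 (the digits allowed by both its 11 across and its 21 down). If R1C1 = 7: that forces R1C3 = 1, R3C3 = 8, after which R2C3 would have to be in {3,5,7,9} for the 16 across but in {4} for the 13 down — contradiction. So R1C1 = 6.
R1C3 = 11 − 9 = 2 completes the 11 across.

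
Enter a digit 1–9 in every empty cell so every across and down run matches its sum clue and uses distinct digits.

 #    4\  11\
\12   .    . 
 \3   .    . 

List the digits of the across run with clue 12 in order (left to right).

3 in 2 cells must be {1,2}; 4 in 2 cells must be {1,3}.
The 12 across and the 4 down share only 3, so R1C1 = 3.
R1C2 = 12 − 3 = 9 completes the 12 across.
R2C1 = 4 − 3 = 1 completes the 4 down.
R2C2 = 3 − 1 = 2 completes the 3 across.

3, 9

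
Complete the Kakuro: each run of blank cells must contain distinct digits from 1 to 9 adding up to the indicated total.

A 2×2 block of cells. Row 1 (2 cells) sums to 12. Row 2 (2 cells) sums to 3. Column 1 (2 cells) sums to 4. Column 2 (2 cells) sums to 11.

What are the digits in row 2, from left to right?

3 in 2 cells must be {1,2}; 4 in 2 cells must be {1,3}.
The 12 across and the 4 down share only 3, so (1,1) = 3.
(1,2) = 12 − 3 = 9 completes the 12 across.
(2,1) = 4 − 3 = 1 completes the 4 down.
(2,2) = 3 − 1 = 2 completes the 3 across.

1 2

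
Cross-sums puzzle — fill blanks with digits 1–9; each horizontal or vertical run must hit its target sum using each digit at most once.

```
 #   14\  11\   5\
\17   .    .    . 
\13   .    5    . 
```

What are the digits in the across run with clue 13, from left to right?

6, 5, 2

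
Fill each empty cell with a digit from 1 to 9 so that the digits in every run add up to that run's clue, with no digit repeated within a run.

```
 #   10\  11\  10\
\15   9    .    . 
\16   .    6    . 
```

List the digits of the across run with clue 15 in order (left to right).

R1C2 = 11 − 6 = 5 completes the 11 down.
R1C3 = 15 − 14 = 1 completes the 15 across.
R2C1 = 10 − 9 = 1 completes the 10 down.
R2C3 = 16 − 7 = 9 completes the 16 across.

9 5 1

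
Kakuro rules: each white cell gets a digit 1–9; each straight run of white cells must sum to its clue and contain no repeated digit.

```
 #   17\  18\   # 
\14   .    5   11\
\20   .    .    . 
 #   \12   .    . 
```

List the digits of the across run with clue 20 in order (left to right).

17 in 2 cells must be {8,9}.
R1C1 = 14 − 5 = 9 completes the 14 across.
R2C1 = 17 − 9 = 8 completes the 17 down.
No cell is forced outright now. R2C2 can only be 7 or 9 (the digits allowed by both its 20 across and its 18 down). If R2C2 = 7: that forces R2C3 = 5, after which R3C2 would have to be in {3,4,5,7,8,9} for the 12 across but in {6} for the 18 down — contradiction. So R2C2 = 9.
R2C3 = 20 − 17 = 3 completes the 20 across.
R3C2 = 18 − 14 = 4 completes the 18 down.
R3C3 = 12 − 4 = 8 completes the 12 across.

8 9 3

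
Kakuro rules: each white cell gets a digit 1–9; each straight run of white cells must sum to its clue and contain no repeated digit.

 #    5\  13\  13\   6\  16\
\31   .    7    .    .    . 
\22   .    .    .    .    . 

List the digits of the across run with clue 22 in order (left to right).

16 in 2 cells must be {7,9}.
R1C5 = 9: the only remaining digit allowed by both the 31 across and the 16 down.
R2C2 = 13 − 7 = 6 completes the 13 down.
R2C5 = 16 − 9 = 7 completes the 16 down.
Nothing is forced directly, so branch on R2C3, whose candidates are 4 or 5. If R2C3 = 4: then R1C3 would have to be in {1,2,3,4,5,6,8} for the 31 across but in {9} for the 13 down — contradiction. So R2C3 = 5.
R1C3 = 13 − 5 = 8 completes the 13 down.
R2C4 = 1: the only remaining digit allowed by both the 22 across and the 6 down.
R1C4 = 6 − 1 = 5 completes the 6 down.
R2C1 = 22 − 19 = 3 completes the 22 across.

3 6 5 1 7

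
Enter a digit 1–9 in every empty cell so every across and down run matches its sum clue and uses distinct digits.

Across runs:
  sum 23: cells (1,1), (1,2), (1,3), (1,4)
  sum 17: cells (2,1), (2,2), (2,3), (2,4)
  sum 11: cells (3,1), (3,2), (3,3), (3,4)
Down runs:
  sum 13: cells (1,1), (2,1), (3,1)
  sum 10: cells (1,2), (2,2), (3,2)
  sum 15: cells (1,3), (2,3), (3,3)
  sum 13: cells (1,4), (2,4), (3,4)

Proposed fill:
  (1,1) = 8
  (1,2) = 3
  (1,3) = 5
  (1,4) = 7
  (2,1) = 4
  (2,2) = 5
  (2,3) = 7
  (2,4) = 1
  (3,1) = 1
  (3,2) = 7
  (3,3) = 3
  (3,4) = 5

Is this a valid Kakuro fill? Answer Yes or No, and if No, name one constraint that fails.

No — the across run (3,1)–(3,4) sums to 16, not 11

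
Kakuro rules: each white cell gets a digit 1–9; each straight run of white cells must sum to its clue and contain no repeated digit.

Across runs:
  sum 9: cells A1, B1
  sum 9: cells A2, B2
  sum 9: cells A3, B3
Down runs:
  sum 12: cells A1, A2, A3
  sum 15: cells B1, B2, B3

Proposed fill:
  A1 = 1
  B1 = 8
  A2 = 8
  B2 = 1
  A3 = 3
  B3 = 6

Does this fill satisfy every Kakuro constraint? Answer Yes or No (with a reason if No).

Across: 1+8=9; 8+1=9; 3+6=9. Down: 1+8+3=12; 8+1+6=15. No digit repeats within any run.

Yes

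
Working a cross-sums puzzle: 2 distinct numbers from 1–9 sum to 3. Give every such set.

{1,2}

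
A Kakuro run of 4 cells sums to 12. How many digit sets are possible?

2

4 distinct digits from 1–9 sum between 10 and 30.
Enumerating: {1,2,3,6}, {1,2,4,5}.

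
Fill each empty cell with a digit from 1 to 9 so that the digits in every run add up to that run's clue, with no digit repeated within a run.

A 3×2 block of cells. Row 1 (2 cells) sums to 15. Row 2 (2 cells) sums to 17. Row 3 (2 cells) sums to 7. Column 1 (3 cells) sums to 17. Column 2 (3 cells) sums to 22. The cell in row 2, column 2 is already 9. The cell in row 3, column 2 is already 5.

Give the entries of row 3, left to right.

2 5

17 in 2 cells must be {8,9}.
(1,2) = 22 − 14 = 8 completes the 22 down.
(2,1) = 17 − 9 = 8 completes the 17 across.
(3,1) = 7 − 5 = 2 completes the 7 across.
(1,1) = 15 − 8 = 7 completes the 15 across.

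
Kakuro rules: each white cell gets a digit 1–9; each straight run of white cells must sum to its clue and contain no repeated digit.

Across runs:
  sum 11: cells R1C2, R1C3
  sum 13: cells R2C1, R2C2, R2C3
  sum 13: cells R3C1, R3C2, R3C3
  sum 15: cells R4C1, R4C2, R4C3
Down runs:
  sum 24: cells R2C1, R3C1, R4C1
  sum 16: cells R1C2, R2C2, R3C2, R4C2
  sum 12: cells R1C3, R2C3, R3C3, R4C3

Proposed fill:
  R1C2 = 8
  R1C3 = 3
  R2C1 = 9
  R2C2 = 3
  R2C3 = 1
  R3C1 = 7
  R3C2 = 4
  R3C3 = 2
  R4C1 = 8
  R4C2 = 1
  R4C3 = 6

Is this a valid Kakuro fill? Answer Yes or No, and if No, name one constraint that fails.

Yes

Across: 8+3=11; 9+3+1=13; 7+4+2=13; 8+1+6=15. Down: 9+7+8=24; 8+3+4+1=16; 3+1+2+6=12. No digit repeats within any run.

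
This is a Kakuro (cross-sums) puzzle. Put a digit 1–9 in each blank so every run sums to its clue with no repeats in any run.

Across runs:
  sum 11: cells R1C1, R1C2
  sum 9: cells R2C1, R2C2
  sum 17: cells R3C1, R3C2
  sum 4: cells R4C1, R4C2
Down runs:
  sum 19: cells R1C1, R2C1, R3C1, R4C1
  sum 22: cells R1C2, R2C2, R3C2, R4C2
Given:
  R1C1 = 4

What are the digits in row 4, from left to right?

17 in 2 cells must be {8,9}; 4 in 2 cells must be {1,3}.
R1C2 = 11 − 4 = 7 completes the 11 across.
No cell is forced outright now. R4C1 can only be 1 or 3 (the digits allowed by both its 4 across and its 19 down). If R4C1 = 3: then R3C1 would have to be in {8,9} for the 17 across but in {5,7} for the 19 down — contradiction. So R4C1 = 1.
R4C2 = 4 − 1 = 3 completes the 4 across.
Given what's placed, R3C2 must be 8 to fit the 17 across and 22 down.
R2C2 = 22 − 18 = 4 completes the 22 down.
R3C1 = 17 − 8 = 9 completes the 17 across.
R2C1 = 9 − 4 = 5 completes the 9 across.

1 3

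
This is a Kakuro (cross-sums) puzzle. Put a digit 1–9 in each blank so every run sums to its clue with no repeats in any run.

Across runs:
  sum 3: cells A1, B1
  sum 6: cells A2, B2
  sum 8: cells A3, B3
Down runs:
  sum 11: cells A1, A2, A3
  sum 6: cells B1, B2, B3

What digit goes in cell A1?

2

3 in 2 cells must be {1,2}; 6 in 3 cells must be {1,2,3}.
Nothing is forced directly, so branch on A1, whose candidates are 1 or 2. If A1 = 1: that forces B1 = 2, B2 = 1, B3 = 3, after which A2 would have to be in {5} for the 6 across but in {2,3,4,6,7,8} for the 11 down — contradiction. So A1 = 2.
B1 = 3 − 2 = 1 completes the 3 across.
Given what's placed, B2 must be 2 to fit the 6 across and 6 down.
B3 = 6 − 3 = 3 completes the 6 down.
A2 = 6 − 2 = 4 completes the 6 across.
A3 = 8 − 3 = 5 completes the 8 across.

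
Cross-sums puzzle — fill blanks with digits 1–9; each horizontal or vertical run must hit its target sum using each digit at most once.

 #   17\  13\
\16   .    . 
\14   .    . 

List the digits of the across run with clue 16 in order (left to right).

9, 7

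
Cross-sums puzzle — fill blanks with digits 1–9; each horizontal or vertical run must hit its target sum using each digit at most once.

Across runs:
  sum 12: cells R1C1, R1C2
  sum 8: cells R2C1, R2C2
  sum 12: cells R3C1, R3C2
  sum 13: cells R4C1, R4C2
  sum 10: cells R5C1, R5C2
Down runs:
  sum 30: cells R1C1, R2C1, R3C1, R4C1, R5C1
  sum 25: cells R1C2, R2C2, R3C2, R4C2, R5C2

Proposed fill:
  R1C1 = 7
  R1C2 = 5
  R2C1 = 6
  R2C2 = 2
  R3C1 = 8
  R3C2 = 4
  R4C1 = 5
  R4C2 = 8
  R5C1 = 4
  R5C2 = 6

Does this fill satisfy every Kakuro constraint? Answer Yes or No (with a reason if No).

Yes

Across: 7+5=12; 6+2=8; 8+4=12; 5+8=13; 4+6=10. Down: 7+6+8+5+4=30; 5+2+4+8+6=25. No digit repeats within any run.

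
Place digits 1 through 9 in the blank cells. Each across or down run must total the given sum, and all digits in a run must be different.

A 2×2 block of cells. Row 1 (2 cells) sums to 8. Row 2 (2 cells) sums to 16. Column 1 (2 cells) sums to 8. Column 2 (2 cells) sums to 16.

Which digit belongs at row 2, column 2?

9

16 in 2 cells must be {7,9}.
The 8 across and the 16 down share only 7, so (1,2) = 7.
The 16 across and the 8 down share only 7, so (2,1) = 7.
(2,2) = 16 − 7 = 9 completes the 16 across.
(1,1) = 8 − 7 = 1 completes the 8 across.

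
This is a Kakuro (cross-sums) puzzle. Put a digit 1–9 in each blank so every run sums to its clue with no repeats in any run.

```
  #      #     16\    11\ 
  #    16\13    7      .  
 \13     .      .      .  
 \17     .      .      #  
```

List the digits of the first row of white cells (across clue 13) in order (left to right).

7 6

17 in 2 cells must be {8,9}; 16 in 2 cells must be {7,9}.
R1C3 = 13 − 7 = 6 completes the 13 across.
R2C3 = 11 − 6 = 5 completes the 11 down.
Intersecting the 17 across with the 16 down forces R3C1 = 9.
R3C2 = 17 − 9 = 8 completes the 17 across.
R2C1 = 16 − 9 = 7 completes the 16 down.
R2C2 = 13 − 12 = 1 completes the 13 across.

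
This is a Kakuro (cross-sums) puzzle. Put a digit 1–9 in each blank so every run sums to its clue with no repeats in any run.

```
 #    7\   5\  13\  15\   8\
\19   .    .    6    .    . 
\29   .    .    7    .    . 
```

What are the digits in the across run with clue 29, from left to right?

6 3 7 8 5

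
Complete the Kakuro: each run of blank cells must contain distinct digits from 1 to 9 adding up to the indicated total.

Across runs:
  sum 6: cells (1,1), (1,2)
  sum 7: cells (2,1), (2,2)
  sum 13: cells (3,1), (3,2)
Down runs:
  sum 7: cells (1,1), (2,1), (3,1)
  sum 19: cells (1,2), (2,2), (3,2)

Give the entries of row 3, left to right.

7 in 3 cells must be {1,2,4}.
The 13 across and the 7 down share only 4, so (3,1) = 4.
(3,2) = 13 − 4 = 9 completes the 13 across.
Nothing is forced directly, so branch on (1,1), whose candidates are 1 or 2. If (1,1) = 1: then (1,2) would have to be in {5} for the 6 across but in {2,3,4,6,7,8} for the 19 down — contradiction. So (1,1) = 2.
(1,2) = 6 − 2 = 4 completes the 6 across.
(2,1) = 7 − 6 = 1 completes the 7 down.
(2,2) = 7 − 1 = 6 completes the 7 across.

4 9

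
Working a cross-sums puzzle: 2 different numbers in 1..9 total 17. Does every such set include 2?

No

The only way to make 17 from 2 distinct digits is {8,9}, which does not contain 2.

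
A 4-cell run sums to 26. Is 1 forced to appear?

No

Counterexample: {2,7,8,9} sums to 26 without using 1.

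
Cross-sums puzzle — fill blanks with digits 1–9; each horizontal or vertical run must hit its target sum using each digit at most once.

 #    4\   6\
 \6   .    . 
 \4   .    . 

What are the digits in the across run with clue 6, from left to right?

4 in 2 cells must be {1,3}.
The 6 across and the 4 down share only 1, so R1C1 = 1.
R1C2 = 6 − 1 = 5 completes the 6 across.
R2C1 = 4 − 1 = 3 completes the 4 down.
R2C2 = 4 − 3 = 1 completes the 4 across.

1 5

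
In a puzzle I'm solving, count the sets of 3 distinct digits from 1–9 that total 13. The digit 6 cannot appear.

3 distinct digits from 1–9 sum between 6 and 24.
Dropping sets that contain 6.
Enumerating: {1,3,9}, {1,4,8}, {1,5,7}, {2,3,8}, {2,4,7}.

5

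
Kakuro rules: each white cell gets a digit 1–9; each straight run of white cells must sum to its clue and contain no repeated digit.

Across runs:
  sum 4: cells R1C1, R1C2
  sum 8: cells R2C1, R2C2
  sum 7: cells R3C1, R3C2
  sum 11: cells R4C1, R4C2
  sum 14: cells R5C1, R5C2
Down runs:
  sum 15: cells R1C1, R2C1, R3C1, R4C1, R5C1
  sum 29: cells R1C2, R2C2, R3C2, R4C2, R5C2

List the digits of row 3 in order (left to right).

3 4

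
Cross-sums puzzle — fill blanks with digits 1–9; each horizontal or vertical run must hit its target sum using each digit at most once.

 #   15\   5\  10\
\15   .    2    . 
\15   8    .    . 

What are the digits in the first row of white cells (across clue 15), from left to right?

7, 2, 6

R1C1 = 15 − 8 = 7 completes the 15 down.
R1C3 = 15 − 9 = 6 completes the 15 across.
R2C2 = 5 − 2 = 3 completes the 5 down.
R2C3 = 15 − 11 = 4 completes the 15 across.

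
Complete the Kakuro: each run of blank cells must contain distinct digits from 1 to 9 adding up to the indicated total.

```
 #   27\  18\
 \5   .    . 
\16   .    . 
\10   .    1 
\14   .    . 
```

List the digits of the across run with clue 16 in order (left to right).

16 in 2 cells must be {7,9}.
R3C1 = 10 − 1 = 9 completes the 10 across.
R2C1 = 7: the only remaining digit allowed by both the 16 across and the 27 down.
R2C2 = 16 − 7 = 9 completes the 16 across.
R1C1 = 3: the only remaining digit allowed by both the 5 across and the 27 down.
R1C2 = 5 − 3 = 2 completes the 5 across.
R4C1 = 27 − 19 = 8 completes the 27 down.
R4C2 = 14 − 8 = 6 completes the 14 across.

7 9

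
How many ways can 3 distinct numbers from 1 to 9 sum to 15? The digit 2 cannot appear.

5

3 distinct digits from 1–9 sum between 6 and 24.
Dropping sets that contain 2.
Enumerating: {1,5,9}, {1,6,8}, {3,4,8}, {3,5,7}, {4,5,6}.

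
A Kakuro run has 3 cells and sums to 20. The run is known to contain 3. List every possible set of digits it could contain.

{3,8,9}

3 distinct digits from 1–9 sum between 6 and 24.
Keeping only sets containing 3.
Only one set works: {3,8,9}.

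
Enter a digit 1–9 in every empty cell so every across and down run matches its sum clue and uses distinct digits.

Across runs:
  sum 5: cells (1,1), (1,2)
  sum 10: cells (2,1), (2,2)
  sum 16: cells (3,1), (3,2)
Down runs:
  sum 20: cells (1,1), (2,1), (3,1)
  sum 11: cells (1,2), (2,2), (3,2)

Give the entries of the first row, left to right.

4 1

16 in 2 cells must be {7,9}.
The 16 across and the 11 down share only 7, so (3,2) = 7.
(3,1) = 16 − 7 = 9 completes the 16 across.
Nothing is forced directly, so branch on (1,1), whose candidates are 3 or 4. If (1,1) = 3: then (1,2) would have to be in {2} for the 5 across but in {1,3} for the 11 down — contradiction. So (1,1) = 4.
(1,2) = 5 − 4 = 1 completes the 5 across.
(2,1) = 20 − 13 = 7 completes the 20 down.
(2,2) = 10 − 7 = 3 completes the 10 across.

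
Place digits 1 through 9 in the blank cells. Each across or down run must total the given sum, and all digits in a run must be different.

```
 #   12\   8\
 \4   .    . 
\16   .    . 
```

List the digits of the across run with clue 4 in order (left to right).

4 in 2 cells must be {1,3}; 16 in 2 cells must be {7,9}.
The 4 across and the 12 down share only 3, so R1C1 = 3.
R1C2 = 4 − 3 = 1 completes the 4 across.
R2C1 = 12 − 3 = 9 completes the 12 down.
R2C2 = 16 − 9 = 7 completes the 16 across.

3 1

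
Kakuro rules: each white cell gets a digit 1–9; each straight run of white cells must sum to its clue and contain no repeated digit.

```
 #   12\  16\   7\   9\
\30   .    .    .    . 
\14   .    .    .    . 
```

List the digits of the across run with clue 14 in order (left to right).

4 7 1 2

30 in 4 cells must be {6,7,8,9}; 16 in 2 cells must be {7,9}.
Only 6 fits R1C3 under both its across sum 30 and down sum 7.
The 14 across and the 16 down share only 7, so R2C2 = 7.
R2C3 = 7 − 6 = 1 completes the 7 down.
R1C2 = 16 − 7 = 9 completes the 16 down.
R2C1 = 4: the only remaining digit allowed by both the 14 across and the 12 down.
R2C4 = 14 − 12 = 2 completes the 14 across.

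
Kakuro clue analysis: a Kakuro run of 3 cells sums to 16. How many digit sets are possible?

3 distinct digits from 1–9 sum between 6 and 24.

8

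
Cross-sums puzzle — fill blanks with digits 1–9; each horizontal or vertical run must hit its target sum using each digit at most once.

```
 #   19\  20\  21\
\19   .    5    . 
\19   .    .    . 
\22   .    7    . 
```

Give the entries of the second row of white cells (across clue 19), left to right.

4, 8, 7

R2C2 = 20 − 12 = 8 completes the 20 down.
Nothing is forced directly, so branch on R1C1, whose candidates are 6 or 8. If R1C1 = 8: that forces R1C3 = 6, R2C3 = 7, after which R3C3 would have to be in {6,9} for the 22 across but in {8} for the 21 down — contradiction. So R1C1 = 6.
R1C3 = 19 − 11 = 8 completes the 19 across.
R3C1 = 9: the only remaining digit allowed by both the 22 across and the 19 down.
R3C3 = 22 − 16 = 6 completes the 22 across.
R2C1 = 19 − 15 = 4 completes the 19 down.
R2C3 = 19 − 12 = 7 completes the 19 across.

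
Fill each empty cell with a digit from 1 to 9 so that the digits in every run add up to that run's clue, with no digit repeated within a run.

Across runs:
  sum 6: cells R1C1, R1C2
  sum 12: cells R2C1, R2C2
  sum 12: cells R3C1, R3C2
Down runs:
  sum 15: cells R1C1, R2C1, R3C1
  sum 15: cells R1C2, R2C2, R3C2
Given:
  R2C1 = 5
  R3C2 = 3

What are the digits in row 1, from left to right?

1 5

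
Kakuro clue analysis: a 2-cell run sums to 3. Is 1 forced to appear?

Yes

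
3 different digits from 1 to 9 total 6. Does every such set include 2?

The only way to make 6 from 3 distinct digits is {1,2,3}, which contains 2.

Yes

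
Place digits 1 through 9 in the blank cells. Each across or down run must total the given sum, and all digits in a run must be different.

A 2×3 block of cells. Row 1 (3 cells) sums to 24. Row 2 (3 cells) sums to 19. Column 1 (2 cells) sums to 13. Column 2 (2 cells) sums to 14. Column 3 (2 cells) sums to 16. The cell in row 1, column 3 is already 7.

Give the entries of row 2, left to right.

4 6 9

24 in 3 cells must be {7,8,9}; 16 in 2 cells must be {7,9}.
(2,3) = 16 − 7 = 9 completes the 16 down.
Nothing is forced directly, so branch on (2,2), whose candidates are 6 or 8. If (2,2) = 8: then (1,2) would have to be in {8,9} for the 24 across but in {6} for the 14 down — contradiction. So (2,2) = 6.
(1,2) = 14 − 6 = 8 completes the 14 down.
(2,1) = 19 − 15 = 4 completes the 19 across.
(1,1) = 24 − 15 = 9 completes the 24 across.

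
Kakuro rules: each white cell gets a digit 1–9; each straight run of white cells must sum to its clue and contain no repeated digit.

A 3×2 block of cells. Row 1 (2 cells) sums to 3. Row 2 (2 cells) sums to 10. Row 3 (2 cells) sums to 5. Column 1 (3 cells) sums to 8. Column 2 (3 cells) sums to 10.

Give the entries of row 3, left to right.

4 1

3 in 2 cells must be {1,2}.
Nothing is forced directly, so branch on (1,1), whose candidates are 1 or 2. If (1,1) = 2: that forces (1,2) = 1, (2,1) = 1, after which (2,2) would have to be in {9} for the 10 across but in {2,3,4,5,6,7} for the 10 down — contradiction. So (1,1) = 1.
(1,2) = 3 − 1 = 2 completes the 3 across.
Nothing is forced directly, so branch on (3,2), whose candidates are 1 or 3. If (3,2) = 3: then (2,2) would have to be in {1,2,3,4,6,7,8,9} for the 10 across but in {5} for the 10 down — contradiction. So (3,2) = 1.
(2,2) = 10 − 3 = 7 completes the 10 down.
(3,1) = 5 − 1 = 4 completes the 5 across.
(2,1) = 10 − 7 = 3 completes the 10 across.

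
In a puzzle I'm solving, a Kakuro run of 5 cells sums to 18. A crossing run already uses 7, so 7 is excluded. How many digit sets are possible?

5 distinct digits from 1–9 sum between 15 and 35.
Dropping sets that contain 7.
Enumerating: {1,2,3,4,8}, {1,2,4,5,6}.

2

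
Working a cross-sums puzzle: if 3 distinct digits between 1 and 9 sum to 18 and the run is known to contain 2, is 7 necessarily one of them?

Yes

The only way to make 18 from 3 distinct digits under that restriction is {2,7,9}, which contains 7.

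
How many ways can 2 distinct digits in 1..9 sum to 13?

2 distinct digits from 1–9 sum between 3 and 17.
Enumerating: {4,9}, {5,8}, {6,7}.

3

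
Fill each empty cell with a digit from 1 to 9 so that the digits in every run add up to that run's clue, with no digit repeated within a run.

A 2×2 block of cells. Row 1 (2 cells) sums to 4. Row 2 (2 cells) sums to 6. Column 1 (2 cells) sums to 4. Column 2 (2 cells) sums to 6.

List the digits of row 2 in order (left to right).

4 in 2 cells must be {1,3}.
The 4 across and the 6 down share only 1, so (1,2) = 1.
The 6 across and the 4 down share only 1, so (2,1) = 1.
(2,2) = 6 − 1 = 5 completes the 6 across.
(1,1) = 4 − 1 = 3 completes the 4 across.

1 5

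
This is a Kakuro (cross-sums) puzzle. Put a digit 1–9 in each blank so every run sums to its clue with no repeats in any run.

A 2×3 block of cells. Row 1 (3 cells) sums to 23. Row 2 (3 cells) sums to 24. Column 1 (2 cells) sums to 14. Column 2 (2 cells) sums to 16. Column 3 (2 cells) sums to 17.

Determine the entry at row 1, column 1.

23 in 3 cells must be {6,8,9}; 24 in 3 cells must be {7,8,9}; 16 in 2 cells must be {7,9}.
The 23 across and the 16 down share only 9, so (1,2) = 9.
Given what's placed, (1,3) must be 8 to fit the 23 across and 17 down.
(2,2) = 16 − 9 = 7 completes the 16 down.
(2,3) = 17 − 8 = 9 completes the 17 down.
(1,1) = 23 − 17 = 6 completes the 23 across.
(2,1) = 24 − 16 = 8 completes the 24 across.

6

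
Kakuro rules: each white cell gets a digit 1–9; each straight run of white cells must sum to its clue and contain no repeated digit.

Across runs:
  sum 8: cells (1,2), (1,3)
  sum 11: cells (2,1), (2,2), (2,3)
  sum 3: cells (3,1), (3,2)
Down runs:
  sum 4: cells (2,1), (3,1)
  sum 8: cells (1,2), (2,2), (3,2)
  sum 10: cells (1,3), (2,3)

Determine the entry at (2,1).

3

3 in 2 cells must be {1,2}; 4 in 2 cells must be {1,3}.
The 3 across and the 4 down share only 1, so (3,1) = 1.
(3,2) = 3 − 1 = 2 completes the 3 across.
(2,1) = 4 − 1 = 3 completes the 4 down.
(2,2) = 1: the only remaining digit allowed by both the 11 across and the 8 down.
(2,3) = 11 − 4 = 7 completes the 11 across.
(1,2) = 8 − 3 = 5 completes the 8 down.
(1,3) = 8 − 5 = 3 completes the 8 across.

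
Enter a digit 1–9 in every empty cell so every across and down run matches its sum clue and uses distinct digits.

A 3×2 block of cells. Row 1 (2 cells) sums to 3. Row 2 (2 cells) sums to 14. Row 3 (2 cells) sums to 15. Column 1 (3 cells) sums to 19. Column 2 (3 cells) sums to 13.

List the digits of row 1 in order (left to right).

3 in 2 cells must be {1,2}.
The 3 across and the 19 down share only 2, so (1,1) = 2.
(1,2) = 3 − 2 = 1 completes the 3 across.
Nothing is forced directly, so branch on (2,1), whose candidates are 8 or 9. If (2,1) = 8: then (2,2) would have to be in {6} for the 14 across but in {3,4,5,7,8,9} for the 13 down — contradiction. So (2,1) = 9.
(2,2) = 14 − 9 = 5 completes the 14 across.
(3,1) = 19 − 11 = 8 completes the 19 down.
(3,2) = 15 − 8 = 7 completes the 15 across.

2 1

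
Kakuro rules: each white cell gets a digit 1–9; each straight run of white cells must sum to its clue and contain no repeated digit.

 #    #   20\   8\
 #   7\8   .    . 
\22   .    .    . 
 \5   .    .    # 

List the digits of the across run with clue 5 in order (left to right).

Nothing is forced directly, so branch on R2C1, whose candidates are 5 or 6. If R2C1 = 5: then R2C3 would have to be in {8,9} for the 22 across but in {1,2,3,5,6,7} for the 8 down — contradiction. So R2C1 = 6.
R2C3 = 7: the only remaining digit allowed by both the 22 across and the 8 down.
R3C1 = 7 − 6 = 1 completes the 7 down.
R3C2 = 5 − 1 = 4 completes the 5 across.
R1C2 = 7: the only remaining digit allowed by both the 8 across and the 20 down.
R1C3 = 8 − 7 = 1 completes the 8 across.
R2C2 = 22 − 13 = 9 completes the 22 across.

1, 4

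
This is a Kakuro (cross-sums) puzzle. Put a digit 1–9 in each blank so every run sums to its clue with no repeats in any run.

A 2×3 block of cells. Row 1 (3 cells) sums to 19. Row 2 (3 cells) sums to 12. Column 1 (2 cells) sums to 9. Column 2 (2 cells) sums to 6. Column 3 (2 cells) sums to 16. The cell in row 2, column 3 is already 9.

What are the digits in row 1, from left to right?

16 in 2 cells must be {7,9}.
(1,3) = 16 − 9 = 7 completes the 16 down.
(1,2) = 4: the only remaining digit allowed by both the 19 across and the 6 down.
(2,2) = 6 − 4 = 2 completes the 6 down.
(1,1) = 19 − 11 = 8 completes the 19 across.
(2,1) = 12 − 11 = 1 completes the 12 across.

8, 4, 7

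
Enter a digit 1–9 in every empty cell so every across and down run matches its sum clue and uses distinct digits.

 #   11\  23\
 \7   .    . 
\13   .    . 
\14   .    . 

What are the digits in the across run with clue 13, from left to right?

23 in 3 cells must be {6,8,9}.
The 7 across and the 23 down share only 6, so R1C2 = 6.
R1C1 = 7 − 6 = 1 completes the 7 across.
Nothing is forced directly, so branch on R2C2, whose candidates are 8 or 9. If R2C2 = 8: then R2C1 would have to be in {5} for the 13 across but in {2,3,4,6,7,8} for the 11 down — contradiction. So R2C2 = 9.
R2C1 = 13 − 9 = 4 completes the 13 across.
R3C1 = 11 − 5 = 6 completes the 11 down.
R3C2 = 14 − 6 = 8 completes the 14 across.

4 9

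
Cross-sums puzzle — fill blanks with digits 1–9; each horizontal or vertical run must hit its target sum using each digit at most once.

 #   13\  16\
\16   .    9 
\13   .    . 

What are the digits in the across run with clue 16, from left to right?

16 in 2 cells must be {7,9}.
R1C1 = 16 − 9 = 7 completes the 16 across.
R2C1 = 13 − 7 = 6 completes the 13 down.
R2C2 = 13 − 6 = 7 completes the 13 across.

7, 9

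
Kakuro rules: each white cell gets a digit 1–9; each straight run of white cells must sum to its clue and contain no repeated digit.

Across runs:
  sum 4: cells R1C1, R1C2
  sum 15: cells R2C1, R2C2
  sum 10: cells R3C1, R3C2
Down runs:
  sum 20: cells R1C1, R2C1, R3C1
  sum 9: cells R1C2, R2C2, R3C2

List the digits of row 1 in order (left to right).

4 in 2 cells must be {1,3}.
The 4 across and the 20 down share only 3, so R1C1 = 3.
R1C2 = 4 − 3 = 1 completes the 4 across.
Given what's placed, R2C2 must be 6 to fit the 15 across and 9 down.
R3C2 = 9 − 7 = 2 completes the 9 down.
R2C1 = 15 − 6 = 9 completes the 15 across.
R3C1 = 10 − 2 = 8 completes the 10 across.

3, 1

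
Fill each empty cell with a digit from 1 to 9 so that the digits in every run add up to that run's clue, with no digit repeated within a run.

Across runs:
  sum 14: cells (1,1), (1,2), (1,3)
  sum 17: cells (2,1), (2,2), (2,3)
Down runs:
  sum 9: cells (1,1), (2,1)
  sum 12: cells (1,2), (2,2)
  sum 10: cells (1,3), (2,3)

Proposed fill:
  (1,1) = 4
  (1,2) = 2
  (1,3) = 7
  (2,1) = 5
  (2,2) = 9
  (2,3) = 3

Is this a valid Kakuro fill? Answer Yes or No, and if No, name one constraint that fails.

No — the down run (1,2)–(2,2) sums to 11, not 12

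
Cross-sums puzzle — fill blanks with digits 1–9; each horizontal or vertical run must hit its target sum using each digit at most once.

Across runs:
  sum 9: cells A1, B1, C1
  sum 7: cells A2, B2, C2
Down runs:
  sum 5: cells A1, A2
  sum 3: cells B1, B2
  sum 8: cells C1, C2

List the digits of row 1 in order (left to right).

7 in 3 cells must be {1,2,4}; 3 in 2 cells must be {1,2}.
Nothing is forced directly, so branch on C2, whose candidates are 1 or 2. If C2 = 1: then C1 would have to be in {1,2,3,4,5,6} for the 9 across but in {7} for the 8 down — contradiction. So C2 = 2.
C1 = 8 − 2 = 6 completes the 8 down.
Given what's placed, B2 must be 1 to fit the 7 across and 3 down.
B1 = 3 − 1 = 2 completes the 3 down.
A2 = 7 − 3 = 4 completes the 7 across.
A1 = 9 − 8 = 1 completes the 9 across.

1 2 6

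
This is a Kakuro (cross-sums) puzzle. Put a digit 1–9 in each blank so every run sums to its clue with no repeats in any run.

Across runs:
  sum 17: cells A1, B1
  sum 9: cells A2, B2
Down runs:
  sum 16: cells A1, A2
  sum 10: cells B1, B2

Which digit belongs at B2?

2

17 in 2 cells must be {8,9}; 16 in 2 cells must be {7,9}.
The 17 across and the 16 down share only 9, so A1 = 9.
B1 = 17 − 9 = 8 completes the 17 across.
A2 = 16 − 9 = 7 completes the 16 down.
B2 = 9 − 7 = 2 completes the 9 across.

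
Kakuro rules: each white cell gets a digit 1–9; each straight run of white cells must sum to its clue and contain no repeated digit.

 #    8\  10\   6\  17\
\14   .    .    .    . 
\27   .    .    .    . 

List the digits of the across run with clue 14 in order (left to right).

2, 3, 1, 8

17 in 2 cells must be {8,9}.
Only 8 fits R1C4 under both its across sum 14 and down sum 17.
R2C4 = 17 − 8 = 9 completes the 17 down.
Nothing is forced directly, so branch on R1C3, whose candidates are 1 or 2. If R1C3 = 2: that forces R2C3 = 4, R2C1 = 6, R2C2 = 8, after which R1C1 would have to be in {1,3} for the 14 across but in {2} for the 8 down — contradiction. So R1C3 = 1.
R2C3 = 6 − 1 = 5 completes the 6 down.
No cell is forced outright now. R2C1 can only be 6 or 7 (the digits allowed by both its 27 across and its 8 down). If R2C1 = 7: then R1C1 would have to be in {2,3} for the 14 across but in {1} for the 8 down — contradiction. So R2C1 = 6.
R1C1 = 8 − 6 = 2 completes the 8 down.
R1C2 = 14 − 11 = 3 completes the 14 across.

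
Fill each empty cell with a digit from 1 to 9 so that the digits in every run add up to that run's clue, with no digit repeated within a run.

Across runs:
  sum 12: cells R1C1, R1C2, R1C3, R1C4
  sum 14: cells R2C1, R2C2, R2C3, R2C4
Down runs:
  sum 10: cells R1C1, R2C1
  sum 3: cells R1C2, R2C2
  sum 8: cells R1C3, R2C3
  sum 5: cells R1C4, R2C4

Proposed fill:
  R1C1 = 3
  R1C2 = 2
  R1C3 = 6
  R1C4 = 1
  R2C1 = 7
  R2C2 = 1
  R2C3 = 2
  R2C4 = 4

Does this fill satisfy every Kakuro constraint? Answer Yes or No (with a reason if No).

Yes

Across: 3+2+6+1=12; 7+1+2+4=14. Down: 3+7=10; 2+1=3; 6+2=8; 1+4=5. No digit repeats within any run.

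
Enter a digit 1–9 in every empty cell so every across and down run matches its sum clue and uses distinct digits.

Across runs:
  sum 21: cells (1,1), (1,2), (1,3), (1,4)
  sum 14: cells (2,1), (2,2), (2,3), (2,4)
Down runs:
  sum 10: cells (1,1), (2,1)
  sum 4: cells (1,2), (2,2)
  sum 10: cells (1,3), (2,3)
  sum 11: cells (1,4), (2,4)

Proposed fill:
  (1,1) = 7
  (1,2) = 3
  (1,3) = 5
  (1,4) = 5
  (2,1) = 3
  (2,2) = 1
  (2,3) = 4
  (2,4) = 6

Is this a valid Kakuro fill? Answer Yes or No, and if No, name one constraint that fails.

No — the down run (1,3)–(2,3) sums to 9, not 10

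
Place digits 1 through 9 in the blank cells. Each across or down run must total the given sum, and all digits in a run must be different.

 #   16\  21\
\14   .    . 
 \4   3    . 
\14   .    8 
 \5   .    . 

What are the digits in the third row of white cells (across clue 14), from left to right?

4 in 2 cells must be {1,3}.
R2C2 = 4 − 3 = 1 completes the 4 across.
R3C1 = 14 − 8 = 6 completes the 14 across.
Given what's placed, R4C1 must be 2 to fit the 5 across and 16 down.
R4C2 = 5 − 2 = 3 completes the 5 across.
R1C1 = 16 − 11 = 5 completes the 16 down.
R1C2 = 14 − 5 = 9 completes the 14 across.

6, 8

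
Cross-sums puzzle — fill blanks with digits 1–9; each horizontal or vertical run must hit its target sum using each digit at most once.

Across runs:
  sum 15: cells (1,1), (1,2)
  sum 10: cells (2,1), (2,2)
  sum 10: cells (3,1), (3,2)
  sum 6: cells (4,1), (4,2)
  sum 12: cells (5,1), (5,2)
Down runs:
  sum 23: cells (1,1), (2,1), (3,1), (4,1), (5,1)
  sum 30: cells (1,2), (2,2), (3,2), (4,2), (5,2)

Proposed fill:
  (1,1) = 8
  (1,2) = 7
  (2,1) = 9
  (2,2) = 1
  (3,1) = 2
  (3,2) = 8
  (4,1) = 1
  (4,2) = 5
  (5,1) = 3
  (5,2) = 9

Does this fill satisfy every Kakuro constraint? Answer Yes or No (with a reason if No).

Across: 8+7=15; 9+1=10; 2+8=10; 1+5=6; 3+9=12. Down: 8+9+2+1+3=23; 7+1+8+5+9=30. No digit repeats within any run.

Yes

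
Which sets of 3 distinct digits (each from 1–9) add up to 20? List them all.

3 distinct digits from 1–9 sum between 6 and 24.

{3,8,9}; {4,7,9}; {5,6,9}; {5,7,8}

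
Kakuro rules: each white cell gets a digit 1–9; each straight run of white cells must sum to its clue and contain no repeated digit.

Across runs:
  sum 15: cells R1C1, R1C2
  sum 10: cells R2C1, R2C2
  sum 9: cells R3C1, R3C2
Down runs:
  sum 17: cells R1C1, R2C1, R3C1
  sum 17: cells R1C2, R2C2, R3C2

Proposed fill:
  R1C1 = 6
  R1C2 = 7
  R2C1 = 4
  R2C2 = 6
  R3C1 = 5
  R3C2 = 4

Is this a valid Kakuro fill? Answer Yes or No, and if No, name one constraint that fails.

No — the across run R1C1–R1C2 sums to 13, not 15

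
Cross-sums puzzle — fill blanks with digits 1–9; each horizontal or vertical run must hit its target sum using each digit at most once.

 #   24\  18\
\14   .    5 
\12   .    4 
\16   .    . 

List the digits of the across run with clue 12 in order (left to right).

16 in 2 cells must be {7,9}; 24 in 3 cells must be {7,8,9}.
R1C1 = 14 − 5 = 9 completes the 14 across.
R2C1 = 12 − 4 = 8 completes the 12 across.
R3C1 = 24 − 17 = 7 completes the 24 down.
R3C2 = 16 − 7 = 9 completes the 16 across.

8 4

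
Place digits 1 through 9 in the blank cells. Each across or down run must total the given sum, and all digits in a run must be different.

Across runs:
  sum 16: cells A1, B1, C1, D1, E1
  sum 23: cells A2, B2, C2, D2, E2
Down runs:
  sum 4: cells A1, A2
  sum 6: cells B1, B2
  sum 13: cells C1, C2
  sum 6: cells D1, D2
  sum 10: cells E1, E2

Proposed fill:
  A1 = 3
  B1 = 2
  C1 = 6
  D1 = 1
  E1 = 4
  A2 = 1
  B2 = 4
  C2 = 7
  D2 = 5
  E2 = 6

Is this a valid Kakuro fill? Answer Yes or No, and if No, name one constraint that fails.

Yes

Across: 3+2+6+1+4=16; 1+4+7+5+6=23. Down: 3+1=4; 2+4=6; 6+7=13; 1+5=6; 4+6=10. No digit repeats within any run.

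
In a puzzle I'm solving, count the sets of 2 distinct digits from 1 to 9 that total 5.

2 distinct digits from 1–9 sum between 3 and 17.
Enumerating: {1,4}, {2,3}.

2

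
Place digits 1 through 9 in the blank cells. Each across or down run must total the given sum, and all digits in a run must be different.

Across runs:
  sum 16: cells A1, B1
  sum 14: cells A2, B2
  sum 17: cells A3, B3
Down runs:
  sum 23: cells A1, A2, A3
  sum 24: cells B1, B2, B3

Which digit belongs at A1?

9

16 in 2 cells must be {7,9}; 17 in 2 cells must be {8,9}; 23 in 3 cells must be {6,8,9}.
The 16 across and the 23 down share only 9, so A1 = 9.
B1 = 16 − 9 = 7 completes the 16 across.
Given what's placed, A3 must be 8 to fit the 17 across and 23 down.
B3 = 17 − 8 = 9 completes the 17 across.
A2 = 23 − 17 = 6 completes the 23 down.
B2 = 14 − 6 = 8 completes the 14 across.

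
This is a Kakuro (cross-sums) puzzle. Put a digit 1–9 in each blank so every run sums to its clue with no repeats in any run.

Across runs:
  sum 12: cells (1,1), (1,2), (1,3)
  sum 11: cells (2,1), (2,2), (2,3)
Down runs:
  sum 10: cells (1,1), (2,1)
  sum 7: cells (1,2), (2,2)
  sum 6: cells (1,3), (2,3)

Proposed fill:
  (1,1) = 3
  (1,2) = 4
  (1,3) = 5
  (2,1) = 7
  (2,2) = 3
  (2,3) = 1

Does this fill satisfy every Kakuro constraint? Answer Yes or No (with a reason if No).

Yes

Across: 3+4+5=12; 7+3+1=11. Down: 3+7=10; 4+3=7; 5+1=6. No digit repeats within any run.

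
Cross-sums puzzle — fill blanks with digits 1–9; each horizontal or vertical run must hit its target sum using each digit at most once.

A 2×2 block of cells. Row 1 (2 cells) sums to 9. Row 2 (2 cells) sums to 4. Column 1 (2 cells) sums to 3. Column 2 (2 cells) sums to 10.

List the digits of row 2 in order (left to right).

4 in 2 cells must be {1,3}; 3 in 2 cells must be {1,2}.
The 4 across and the 3 down share only 1, so (2,1) = 1.
(2,2) = 4 − 1 = 3 completes the 4 across.
(1,1) = 3 − 1 = 2 completes the 3 down.
(1,2) = 9 − 2 = 7 completes the 9 across.

1 3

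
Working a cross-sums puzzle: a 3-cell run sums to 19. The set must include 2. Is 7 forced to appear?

The only way to make 19 from 3 distinct digits under that restriction is {2,8,9}, which does not contain 7.

No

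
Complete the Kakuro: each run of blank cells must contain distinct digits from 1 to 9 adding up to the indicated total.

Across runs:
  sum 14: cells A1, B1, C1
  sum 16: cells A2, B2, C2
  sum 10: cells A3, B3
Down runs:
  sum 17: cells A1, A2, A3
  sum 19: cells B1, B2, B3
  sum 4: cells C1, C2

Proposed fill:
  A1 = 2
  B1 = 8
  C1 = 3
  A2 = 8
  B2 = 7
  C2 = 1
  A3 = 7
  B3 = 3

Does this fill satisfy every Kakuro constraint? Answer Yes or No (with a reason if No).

No — the down run B1–B3 sums to 18, not 19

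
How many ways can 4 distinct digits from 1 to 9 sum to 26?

4 distinct digits from 1–9 sum between 10 and 30.
Enumerating: {2,7,8,9}, {3,6,8,9}, {4,5,8,9}, {4,6,7,9}, {5,6,7,8}.

5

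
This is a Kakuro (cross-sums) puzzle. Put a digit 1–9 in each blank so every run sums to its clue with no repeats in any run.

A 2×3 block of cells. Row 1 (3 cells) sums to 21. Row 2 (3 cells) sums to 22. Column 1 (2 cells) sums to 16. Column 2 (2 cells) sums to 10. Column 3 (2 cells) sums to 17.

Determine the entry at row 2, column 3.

16 in 2 cells must be {7,9}; 17 in 2 cells must be {8,9}.
Nothing is forced directly, so branch on (1,3), whose candidates are 8 or 9. If (1,3) = 9: that forces (1,1) = 7, after which (1,2) would have to be in {5} for the 21 across but in {1,2,3,4,6,7,8,9} for the 10 down — contradiction. So (1,3) = 8.
(2,3) = 17 − 8 = 9 completes the 17 down.
Given what's placed, (2,1) must be 7 to fit the 22 across and 16 down.
(2,2) = 22 − 16 = 6 completes the 22 across.
(1,1) = 16 − 7 = 9 completes the 16 down.
(1,2) = 21 − 17 = 4 completes the 21 across.

9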